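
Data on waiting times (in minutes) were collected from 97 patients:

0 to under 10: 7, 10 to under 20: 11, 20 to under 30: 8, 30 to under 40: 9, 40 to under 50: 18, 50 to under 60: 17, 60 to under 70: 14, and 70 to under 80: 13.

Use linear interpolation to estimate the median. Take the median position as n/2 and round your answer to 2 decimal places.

47.50

Cumulative frequencies: 7, 18, 26, 35, 53, 70, 84, 97
n = 97; position = n/2 = 48.5.
This falls in the class 40 to under 50: L = 40, F = 35, f = 18, h = 10.
Median ≈ 40 + ((48.5 − 35) / 18) × 10 = 47.5000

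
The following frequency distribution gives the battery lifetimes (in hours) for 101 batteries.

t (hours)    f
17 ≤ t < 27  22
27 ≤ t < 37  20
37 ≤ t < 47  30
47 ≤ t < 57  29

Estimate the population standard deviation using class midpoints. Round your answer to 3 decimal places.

11.119

Midpoints: 22, 32, 42, 52
n = 101, Σfm = 3892, mean = 38.5347
Σfm² = 162464
Σf(m − x̄)² = Σfm² − (Σfm)²/n = 162464 − 3892²/101 = 12487.1287
Population variance = 12487.1287 / 101 = 123.6349
Standard deviation = √123.6349 = 11.1191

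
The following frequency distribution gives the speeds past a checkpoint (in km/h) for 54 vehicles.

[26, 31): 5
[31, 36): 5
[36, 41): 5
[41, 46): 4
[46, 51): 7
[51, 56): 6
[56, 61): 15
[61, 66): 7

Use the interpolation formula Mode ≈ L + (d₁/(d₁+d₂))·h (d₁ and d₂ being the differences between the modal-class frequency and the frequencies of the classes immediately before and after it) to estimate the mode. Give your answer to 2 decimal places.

Modal class: [56, 61) (highest frequency 15).
d₁ = 15 − 6 = 9, d₂ = 15 − 7 = 8
Mode ≈ 56 + (9/(9+8)) × 5 = 56 + 2.6471 = 58.6471

58.65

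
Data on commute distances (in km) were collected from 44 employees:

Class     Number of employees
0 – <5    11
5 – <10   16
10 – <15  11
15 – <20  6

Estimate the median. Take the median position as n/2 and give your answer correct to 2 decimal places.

Cumulative frequencies: 11, 27, 38, 44
n = 44; position = n/2 = 22.
This falls in the class 5 – <10: L = 5, F = 11, f = 16, h = 5.
Median ≈ 5 + ((22 − 11) / 16) × 5 = 8.4375

8.44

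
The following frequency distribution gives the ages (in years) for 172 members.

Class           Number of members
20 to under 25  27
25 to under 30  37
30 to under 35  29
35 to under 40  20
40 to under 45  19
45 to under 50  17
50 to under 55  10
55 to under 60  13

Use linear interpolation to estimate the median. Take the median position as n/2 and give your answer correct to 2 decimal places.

Cumulative frequencies: 27, 64, 93, 113, 132, 149, 159, 172
n = 172; position = n/2 = 86.
This falls in the class 30 to under 35: L = 30, F = 64, f = 29, h = 5.
Median ≈ 30 + ((86 − 64) / 29) × 5 = 33.7931

33.79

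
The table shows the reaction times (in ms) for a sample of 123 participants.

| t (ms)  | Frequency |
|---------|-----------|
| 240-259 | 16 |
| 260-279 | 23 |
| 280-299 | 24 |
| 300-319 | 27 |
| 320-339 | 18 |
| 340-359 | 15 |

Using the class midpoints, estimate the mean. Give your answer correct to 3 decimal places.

298.118

Midpoints: 249.5, 269.5, 289.5, 309.5, 329.5, 349.5
Σfm = 16×249.5 + 23×269.5 + 24×289.5 + 27×309.5 + 18×329.5 + 15×349.5 = 36668.5
n = Σf = 123
Mean = 36668.5 / 123 = 298.1179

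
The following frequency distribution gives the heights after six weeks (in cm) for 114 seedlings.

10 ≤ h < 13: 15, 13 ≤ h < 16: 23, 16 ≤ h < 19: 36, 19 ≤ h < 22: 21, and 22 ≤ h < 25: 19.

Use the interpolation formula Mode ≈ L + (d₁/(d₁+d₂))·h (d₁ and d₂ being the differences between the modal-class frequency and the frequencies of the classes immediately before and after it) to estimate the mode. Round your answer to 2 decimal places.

17.39

Modal class: 16 ≤ h < 19 (highest frequency 36).
d₁ = 36 − 23 = 13, d₂ = 36 − 21 = 15
Mode ≈ 16 + (13/(13+15)) × 3 = 16 + 1.3929 = 17.3929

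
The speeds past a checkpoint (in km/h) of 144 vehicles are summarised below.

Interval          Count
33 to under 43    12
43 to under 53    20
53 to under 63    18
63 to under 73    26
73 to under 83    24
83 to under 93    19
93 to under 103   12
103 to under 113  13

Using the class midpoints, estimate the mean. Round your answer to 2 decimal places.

71.89

Midpoints: 38, 48, 58, 68, 78, 88, 98, 108
Σfm = 12×38 + 20×48 + 18×58 + 26×68 + 24×78 + 19×88 + 12×98 + 13×108 = 10352
n = Σf = 144
Mean = 10352 / 144 = 71.8889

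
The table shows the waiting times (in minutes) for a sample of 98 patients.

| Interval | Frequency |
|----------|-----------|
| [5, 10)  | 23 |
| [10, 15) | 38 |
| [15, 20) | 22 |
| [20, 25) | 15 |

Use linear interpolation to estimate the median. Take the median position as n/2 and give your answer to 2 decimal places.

Cumulative frequencies: 23, 61, 83, 98
n = 98; position = n/2 = 49.
This falls in the class [10, 15): L = 10, F = 23, f = 38, h = 5.
Median ≈ 10 + ((49 − 23) / 38) × 5 = 13.4211

13.42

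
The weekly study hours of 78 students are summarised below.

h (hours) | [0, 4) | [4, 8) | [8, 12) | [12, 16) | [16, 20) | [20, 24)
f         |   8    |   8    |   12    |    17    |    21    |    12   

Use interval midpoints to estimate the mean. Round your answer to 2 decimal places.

Midpoints: 2, 6, 10, 14, 18, 22
Σfm = 8×2 + 8×6 + 12×10 + 17×14 + 21×18 + 12×22 = 1064
n = Σf = 78
Mean = 1064 / 78 = 13.6410

13.64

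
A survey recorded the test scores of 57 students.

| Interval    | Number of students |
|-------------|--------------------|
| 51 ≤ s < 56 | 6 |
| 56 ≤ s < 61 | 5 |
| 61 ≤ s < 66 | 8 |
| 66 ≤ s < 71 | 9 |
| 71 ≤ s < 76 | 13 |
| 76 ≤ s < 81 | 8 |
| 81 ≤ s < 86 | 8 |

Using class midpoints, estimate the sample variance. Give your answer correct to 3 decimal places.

86.576

Midpoints: 53.5, 58.5, 63.5, 68.5, 73.5, 78.5, 83.5
n = 57, Σfm = 3989.5, mean = 69.9912
Σfm² = 284078.25
Σf(m − x̄)² = Σfm² − (Σfm)²/n = 284078.25 − 3989.5²/57 = 4848.2456
Sample variance = 4848.2456 / 56 = 86.5758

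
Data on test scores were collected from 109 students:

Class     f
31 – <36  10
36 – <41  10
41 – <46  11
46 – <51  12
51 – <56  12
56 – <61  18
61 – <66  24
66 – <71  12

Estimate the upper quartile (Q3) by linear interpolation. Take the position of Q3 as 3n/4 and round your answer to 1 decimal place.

Cumulative frequencies: 10, 20, 31, 43, 55, 73, 97, 109
n = 109; position = 3n/4 = 81.75.
This falls in the class 61 – <66: L = 61, F = 73, f = 24, h = 5.
Upper quartile ≈ 61 + ((81.75 − 73) / 24) × 5 = 62.8229

62.8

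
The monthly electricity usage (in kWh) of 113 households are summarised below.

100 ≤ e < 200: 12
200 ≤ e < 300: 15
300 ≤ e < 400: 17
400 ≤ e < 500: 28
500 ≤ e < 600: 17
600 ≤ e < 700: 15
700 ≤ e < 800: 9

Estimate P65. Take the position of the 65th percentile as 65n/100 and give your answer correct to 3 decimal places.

508.529

Cumulative frequencies: 12, 27, 44, 72, 89, 104, 113
n = 113; position = 65n/100 = 73.45.
This falls in the class 500 ≤ e < 600: L = 500, F = 72, f = 17, h = 100.
65th percentile ≈ 500 + ((73.45 − 72) / 17) × 100 = 508.5294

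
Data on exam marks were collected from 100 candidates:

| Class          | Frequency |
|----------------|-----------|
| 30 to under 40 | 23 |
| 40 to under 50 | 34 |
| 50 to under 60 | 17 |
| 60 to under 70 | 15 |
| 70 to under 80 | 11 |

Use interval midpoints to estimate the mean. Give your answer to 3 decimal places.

50.700

Midpoints: 35, 45, 55, 65, 75
Σfm = 23×35 + 34×45 + 17×55 + 15×65 + 11×75 = 5070
n = Σf = 100
Mean = 5070 / 100 = 50.7000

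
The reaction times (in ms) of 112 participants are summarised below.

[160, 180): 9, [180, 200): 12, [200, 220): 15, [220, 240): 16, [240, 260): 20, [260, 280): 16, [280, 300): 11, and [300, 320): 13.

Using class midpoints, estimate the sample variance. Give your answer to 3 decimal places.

Midpoints: 170, 190, 210, 230, 250, 270, 290, 310
n = 112, Σfm = 27180, mean = 242.6786
Σfm² = 6792000
Σf(m − x̄)² = Σfm² − (Σfm)²/n = 6792000 − 27180²/112 = 195996.4286
Sample variance = 195996.4286 / 111 = 1765.7336

1765.734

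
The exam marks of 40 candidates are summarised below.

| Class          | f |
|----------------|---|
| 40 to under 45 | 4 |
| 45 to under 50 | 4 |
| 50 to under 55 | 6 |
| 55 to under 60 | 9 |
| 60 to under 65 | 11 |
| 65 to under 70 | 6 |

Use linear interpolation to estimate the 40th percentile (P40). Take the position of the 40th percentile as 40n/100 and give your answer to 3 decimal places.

56.111

Cumulative frequencies: 4, 8, 14, 23, 34, 40
n = 40; position = 40n/100 = 16.
This falls in the class 55 to under 60: L = 55, F = 14, f = 9, h = 5.
40th percentile ≈ 55 + ((16 − 14) / 9) × 5 = 56.1111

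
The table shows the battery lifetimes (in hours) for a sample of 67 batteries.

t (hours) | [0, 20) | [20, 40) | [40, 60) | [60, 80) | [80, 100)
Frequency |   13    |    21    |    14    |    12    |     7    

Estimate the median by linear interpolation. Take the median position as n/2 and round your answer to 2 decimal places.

39.52

Cumulative frequencies: 13, 34, 48, 60, 67
n = 67; position = n/2 = 33.5.
This falls in the class [20, 40): L = 20, F = 13, f = 21, h = 20.
Median ≈ 20 + ((33.5 − 13) / 21) × 20 = 39.5238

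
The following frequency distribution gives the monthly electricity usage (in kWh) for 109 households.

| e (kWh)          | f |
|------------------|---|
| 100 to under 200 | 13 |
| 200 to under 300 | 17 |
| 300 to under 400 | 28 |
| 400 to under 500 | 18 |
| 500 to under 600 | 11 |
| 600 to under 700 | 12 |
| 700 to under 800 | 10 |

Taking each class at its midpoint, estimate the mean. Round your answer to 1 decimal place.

Midpoints: 150, 250, 350, 450, 550, 650, 750
Σfm = 13×150 + 17×250 + 28×350 + 18×450 + 11×550 + 12×650 + 10×750 = 45450
n = Σf = 109
Mean = 45450 / 109 = 416.9725

417.0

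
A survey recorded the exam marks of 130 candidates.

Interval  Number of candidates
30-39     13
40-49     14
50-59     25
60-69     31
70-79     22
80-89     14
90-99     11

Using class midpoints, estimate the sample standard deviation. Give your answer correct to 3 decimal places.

17.036

Midpoints: 34.5, 44.5, 54.5, 64.5, 74.5, 84.5, 94.5
n = 130, Σfm = 8295, mean = 63.8077
Σfm² = 566722.5
Σf(m − x̄)² = Σfm² − (Σfm)²/n = 566722.5 − 8295²/130 = 37437.6923
Sample variance = 37437.6923 / 129 = 290.2147
Standard deviation = √290.2147 = 17.0357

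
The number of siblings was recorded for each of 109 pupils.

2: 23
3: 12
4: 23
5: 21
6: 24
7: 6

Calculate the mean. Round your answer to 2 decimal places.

4.27

Values: 2, 3, 4, 5, 6, 7
Σfx = 23×2 + 12×3 + 23×4 + 21×5 + 24×6 + 6×7 = 465
n = Σf = 109
Mean = 465 / 109 = 4.2661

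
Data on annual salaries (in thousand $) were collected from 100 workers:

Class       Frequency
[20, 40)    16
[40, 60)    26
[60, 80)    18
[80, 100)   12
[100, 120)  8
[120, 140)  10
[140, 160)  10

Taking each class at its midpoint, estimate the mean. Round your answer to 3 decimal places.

Midpoints: 30, 50, 70, 90, 110, 130, 150
Σfm = 16×30 + 26×50 + 18×70 + 12×90 + 8×110 + 10×130 + 10×150 = 7800
n = Σf = 100
Mean = 7800 / 100 = 78.0000

78.000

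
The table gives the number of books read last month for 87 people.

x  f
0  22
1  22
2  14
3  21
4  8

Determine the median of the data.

1

Cumulative frequencies: 22, 44, 58, 79, 87
n = 87, so the median is the value in position (n+1)/2 = 44.
Position 44 falls at value 1.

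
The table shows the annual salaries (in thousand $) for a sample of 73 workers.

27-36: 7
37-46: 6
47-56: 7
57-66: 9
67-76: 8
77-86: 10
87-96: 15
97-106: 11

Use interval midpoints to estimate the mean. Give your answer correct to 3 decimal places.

72.048

Midpoints: 31.5, 41.5, 51.5, 61.5, 71.5, 81.5, 91.5, 101.5
Σfm = 7×31.5 + 6×41.5 + 7×51.5 + 9×61.5 + 8×71.5 + 10×81.5 + 15×91.5 + 11×101.5 = 5259.5
n = Σf = 73
Mean = 5259.5 / 73 = 72.0479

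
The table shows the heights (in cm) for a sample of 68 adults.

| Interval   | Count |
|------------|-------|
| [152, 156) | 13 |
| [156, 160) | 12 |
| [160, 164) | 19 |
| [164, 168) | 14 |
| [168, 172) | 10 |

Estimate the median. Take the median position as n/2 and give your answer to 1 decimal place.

Cumulative frequencies: 13, 25, 44, 58, 68
n = 68; position = n/2 = 34.
This falls in the class [160, 164): L = 160, F = 25, f = 19, h = 4.
Median ≈ 160 + ((34 − 25) / 19) × 4 = 161.8947

161.9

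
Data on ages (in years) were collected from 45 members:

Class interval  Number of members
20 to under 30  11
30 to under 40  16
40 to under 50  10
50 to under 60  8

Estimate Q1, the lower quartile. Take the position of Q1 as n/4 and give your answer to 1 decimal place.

30.2

Cumulative frequencies: 11, 27, 37, 45
n = 45; position = n/4 = 11.25.
This falls in the class 30 to under 40: L = 30, F = 11, f = 16, h = 10.
Lower quartile ≈ 30 + ((11.25 − 11) / 16) × 10 = 30.1562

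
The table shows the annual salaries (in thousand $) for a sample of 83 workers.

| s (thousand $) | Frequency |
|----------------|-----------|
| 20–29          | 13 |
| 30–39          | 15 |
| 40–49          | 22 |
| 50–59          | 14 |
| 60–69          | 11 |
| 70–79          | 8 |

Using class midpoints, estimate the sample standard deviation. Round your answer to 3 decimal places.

15.328

Midpoints: 24.5, 34.5, 44.5, 54.5, 64.5, 74.5
n = 83, Σfm = 3883.5, mean = 46.7892
Σfm² = 200970.75
Σf(m − x̄)² = Σfm² − (Σfm)²/n = 200970.75 − 3883.5²/83 = 19265.0602
Sample variance = 19265.0602 / 82 = 234.9398
Standard deviation = √234.9398 = 15.3277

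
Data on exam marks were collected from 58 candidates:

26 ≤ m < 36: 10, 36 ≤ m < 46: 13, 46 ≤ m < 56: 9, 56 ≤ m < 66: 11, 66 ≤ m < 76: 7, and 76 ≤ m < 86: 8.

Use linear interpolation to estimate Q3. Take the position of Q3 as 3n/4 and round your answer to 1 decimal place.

66.7

Cumulative frequencies: 10, 23, 32, 43, 50, 58
n = 58; position = 3n/4 = 43.5.
This falls in the class 66 ≤ m < 76: L = 66, F = 43, f = 7, h = 10.
Upper quartile ≈ 66 + ((43.5 − 43) / 7) × 10 = 66.7143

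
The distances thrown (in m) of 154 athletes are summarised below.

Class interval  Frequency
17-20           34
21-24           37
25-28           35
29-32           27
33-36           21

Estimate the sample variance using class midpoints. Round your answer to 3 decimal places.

28.819

Midpoints: 18.5, 22.5, 26.5, 30.5, 34.5
n = 154, Σfm = 3937, mean = 25.5649
Σfm² = 105058.5
Σf(m − x̄)² = Σfm² − (Σfm)²/n = 105058.5 − 3937²/154 = 4409.3506
Sample variance = 4409.3506 / 153 = 28.8193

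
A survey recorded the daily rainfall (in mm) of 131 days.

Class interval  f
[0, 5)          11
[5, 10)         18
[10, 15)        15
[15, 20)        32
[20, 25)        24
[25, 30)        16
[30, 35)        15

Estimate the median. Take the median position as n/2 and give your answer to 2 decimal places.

Cumulative frequencies: 11, 29, 44, 76, 100, 116, 131
n = 131; position = n/2 = 65.5.
This falls in the class [15, 20): L = 15, F = 44, f = 32, h = 5.
Median ≈ 15 + ((65.5 − 44) / 32) × 5 = 18.3594

18.36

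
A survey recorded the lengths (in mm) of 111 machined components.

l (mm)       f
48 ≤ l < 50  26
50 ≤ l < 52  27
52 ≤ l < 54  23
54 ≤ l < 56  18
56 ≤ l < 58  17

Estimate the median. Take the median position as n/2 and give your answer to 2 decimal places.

52.22

Cumulative frequencies: 26, 53, 76, 94, 111
n = 111; position = n/2 = 55.5.
This falls in the class 52 ≤ l < 54: L = 52, F = 53, f = 23, h = 2.
Median ≈ 52 + ((55.5 − 53) / 23) × 2 = 52.2174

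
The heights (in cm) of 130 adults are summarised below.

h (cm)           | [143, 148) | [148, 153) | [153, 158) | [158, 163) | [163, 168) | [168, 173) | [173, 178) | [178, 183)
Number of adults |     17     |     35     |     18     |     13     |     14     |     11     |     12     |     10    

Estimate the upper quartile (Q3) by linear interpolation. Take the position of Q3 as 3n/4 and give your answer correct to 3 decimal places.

168.227

Cumulative frequencies: 17, 52, 70, 83, 97, 108, 120, 130
n = 130; position = 3n/4 = 97.5.
This falls in the class [168, 173): L = 168, F = 97, f = 11, h = 5.
Upper quartile ≈ 168 + ((97.5 − 97) / 11) × 5 = 168.2273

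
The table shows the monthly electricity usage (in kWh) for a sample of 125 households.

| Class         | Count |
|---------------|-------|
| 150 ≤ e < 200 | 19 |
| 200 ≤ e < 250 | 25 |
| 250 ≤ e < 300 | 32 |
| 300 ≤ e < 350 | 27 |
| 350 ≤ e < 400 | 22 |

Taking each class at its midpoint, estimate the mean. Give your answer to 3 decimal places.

Midpoints: 175, 225, 275, 325, 375
Σfm = 19×175 + 25×225 + 32×275 + 27×325 + 22×375 = 34775
n = Σf = 125
Mean = 34775 / 125 = 278.2000

278.200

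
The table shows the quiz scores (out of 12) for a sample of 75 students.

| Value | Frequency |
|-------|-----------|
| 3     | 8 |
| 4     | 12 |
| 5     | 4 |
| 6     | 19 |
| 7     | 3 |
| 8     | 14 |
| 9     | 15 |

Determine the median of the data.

6

Cumulative frequencies: 8, 20, 24, 43, 46, 60, 75
n = 75, so the median is the value in position (n+1)/2 = 38.
Position 38 falls at value 6.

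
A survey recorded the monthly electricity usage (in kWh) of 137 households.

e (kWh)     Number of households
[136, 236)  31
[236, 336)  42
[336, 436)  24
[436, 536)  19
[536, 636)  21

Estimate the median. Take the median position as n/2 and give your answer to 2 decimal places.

325.29

Cumulative frequencies: 31, 73, 97, 116, 137
n = 137; position = n/2 = 68.5.
This falls in the class [236, 336): L = 236, F = 31, f = 42, h = 100.
Median ≈ 236 + ((68.5 − 31) / 42) × 100 = 325.2857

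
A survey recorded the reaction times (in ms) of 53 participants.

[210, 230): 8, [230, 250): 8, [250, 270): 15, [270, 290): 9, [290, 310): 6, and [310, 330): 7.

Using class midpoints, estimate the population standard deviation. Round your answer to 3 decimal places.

Midpoints: 220, 240, 260, 280, 300, 320
n = 53, Σfm = 14140, mean = 266.7925
Σfm² = 3824400
Σf(m − x̄)² = Σfm² − (Σfm)²/n = 3824400 − 14140²/53 = 51954.7170
Population variance = 51954.7170 / 53 = 980.2777
Standard deviation = √980.2777 = 31.3094

31.309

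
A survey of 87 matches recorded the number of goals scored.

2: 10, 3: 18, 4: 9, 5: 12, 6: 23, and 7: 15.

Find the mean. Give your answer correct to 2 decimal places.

Values: 2, 3, 4, 5, 6, 7
Σfx = 10×2 + 18×3 + 9×4 + 12×5 + 23×6 + 15×7 = 413
n = Σf = 87
Mean = 413 / 87 = 4.7471

4.75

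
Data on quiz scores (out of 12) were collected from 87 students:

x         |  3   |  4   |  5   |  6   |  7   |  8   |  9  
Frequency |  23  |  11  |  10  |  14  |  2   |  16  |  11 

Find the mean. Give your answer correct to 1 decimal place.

5.6

Values: 3, 4, 5, 6, 7, 8, 9
Σfx = 23×3 + 11×4 + 10×5 + 14×6 + 2×7 + 16×8 + 11×9 = 488
n = Σf = 87
Mean = 488 / 87 = 5.6092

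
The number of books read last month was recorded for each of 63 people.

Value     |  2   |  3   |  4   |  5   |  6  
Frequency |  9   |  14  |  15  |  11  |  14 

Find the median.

Cumulative frequencies: 9, 23, 38, 49, 63
n = 63, so the median is the value in position (n+1)/2 = 32.
Position 32 falls at value 4.

4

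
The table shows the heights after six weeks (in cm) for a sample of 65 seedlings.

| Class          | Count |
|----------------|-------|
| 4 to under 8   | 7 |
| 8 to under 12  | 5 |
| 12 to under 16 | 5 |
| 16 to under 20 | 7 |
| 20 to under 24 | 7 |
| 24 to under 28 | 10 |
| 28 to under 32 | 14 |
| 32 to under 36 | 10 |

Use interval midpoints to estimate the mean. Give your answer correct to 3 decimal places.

Midpoints: 6, 10, 14, 18, 22, 26, 30, 34
Σfm = 7×6 + 5×10 + 5×14 + 7×18 + 7×22 + 10×26 + 14×30 + 10×34 = 1462
n = Σf = 65
Mean = 1462 / 65 = 22.4923

22.492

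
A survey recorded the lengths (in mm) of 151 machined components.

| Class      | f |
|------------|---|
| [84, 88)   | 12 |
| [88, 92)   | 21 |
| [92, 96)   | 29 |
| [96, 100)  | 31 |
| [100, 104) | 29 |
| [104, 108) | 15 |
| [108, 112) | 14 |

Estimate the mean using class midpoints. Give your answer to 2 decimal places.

97.84

Midpoints: 86, 90, 94, 98, 102, 106, 110
Σfm = 12×86 + 21×90 + 29×94 + 31×98 + 29×102 + 15×106 + 14×110 = 14774
n = Σf = 151
Mean = 14774 / 151 = 97.8411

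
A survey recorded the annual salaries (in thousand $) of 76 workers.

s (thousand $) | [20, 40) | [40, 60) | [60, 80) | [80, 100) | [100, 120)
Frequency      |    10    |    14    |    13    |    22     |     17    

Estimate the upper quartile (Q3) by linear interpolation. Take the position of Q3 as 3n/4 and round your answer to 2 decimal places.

Cumulative frequencies: 10, 24, 37, 59, 76
n = 76; position = 3n/4 = 57.
This falls in the class [80, 100): L = 80, F = 37, f = 22, h = 20.
Upper quartile ≈ 80 + ((57 − 37) / 22) × 20 = 98.1818

98.18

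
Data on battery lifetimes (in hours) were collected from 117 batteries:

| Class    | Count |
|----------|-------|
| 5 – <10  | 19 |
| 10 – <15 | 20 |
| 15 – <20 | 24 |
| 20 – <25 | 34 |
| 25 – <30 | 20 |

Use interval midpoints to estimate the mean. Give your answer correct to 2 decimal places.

Midpoints: 7.5, 12.5, 17.5, 22.5, 27.5
Σfm = 19×7.5 + 20×12.5 + 24×17.5 + 34×22.5 + 20×27.5 = 2127.5
n = Σf = 117
Mean = 2127.5 / 117 = 18.1838

18.18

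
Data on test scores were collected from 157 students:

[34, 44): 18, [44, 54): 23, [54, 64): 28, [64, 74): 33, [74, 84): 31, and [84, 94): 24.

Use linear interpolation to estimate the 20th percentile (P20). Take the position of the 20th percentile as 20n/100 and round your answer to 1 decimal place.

Cumulative frequencies: 18, 41, 69, 102, 133, 157
n = 157; position = 20n/100 = 31.4.
This falls in the class [44, 54): L = 44, F = 18, f = 23, h = 10.
20th percentile ≈ 44 + ((31.4 − 18) / 23) × 10 = 49.8261

49.8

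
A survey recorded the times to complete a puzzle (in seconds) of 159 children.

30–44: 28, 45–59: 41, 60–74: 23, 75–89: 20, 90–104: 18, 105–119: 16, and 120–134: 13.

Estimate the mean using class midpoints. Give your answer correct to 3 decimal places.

Midpoints: 37, 52, 67, 82, 97, 112, 127
Σfm = 28×37 + 41×52 + 23×67 + 20×82 + 18×97 + 16×112 + 13×127 = 11538
n = Σf = 159
Mean = 11538 / 159 = 72.5660

72.566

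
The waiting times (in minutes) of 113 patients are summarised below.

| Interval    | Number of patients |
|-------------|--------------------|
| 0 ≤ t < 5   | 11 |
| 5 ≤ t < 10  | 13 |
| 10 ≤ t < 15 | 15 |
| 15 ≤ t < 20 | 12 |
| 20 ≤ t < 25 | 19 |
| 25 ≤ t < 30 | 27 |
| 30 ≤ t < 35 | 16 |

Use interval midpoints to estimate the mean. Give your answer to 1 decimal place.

19.6

Midpoints: 2.5, 7.5, 12.5, 17.5, 22.5, 27.5, 32.5
Σfm = 11×2.5 + 13×7.5 + 15×12.5 + 12×17.5 + 19×22.5 + 27×27.5 + 16×32.5 = 2212.5
n = Σf = 113
Mean = 2212.5 / 113 = 19.5796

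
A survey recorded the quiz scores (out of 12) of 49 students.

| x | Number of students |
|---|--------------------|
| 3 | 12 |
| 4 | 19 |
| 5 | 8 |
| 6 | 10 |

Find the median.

4

Cumulative frequencies: 12, 31, 39, 49
n = 49, so the median is the value in position (n+1)/2 = 25.
Position 25 falls at value 4.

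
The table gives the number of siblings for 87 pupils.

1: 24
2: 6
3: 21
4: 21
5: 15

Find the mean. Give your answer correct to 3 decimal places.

Values: 1, 2, 3, 4, 5
Σfx = 24×1 + 6×2 + 21×3 + 21×4 + 15×5 = 258
n = Σf = 87
Mean = 258 / 87 = 2.9655

2.966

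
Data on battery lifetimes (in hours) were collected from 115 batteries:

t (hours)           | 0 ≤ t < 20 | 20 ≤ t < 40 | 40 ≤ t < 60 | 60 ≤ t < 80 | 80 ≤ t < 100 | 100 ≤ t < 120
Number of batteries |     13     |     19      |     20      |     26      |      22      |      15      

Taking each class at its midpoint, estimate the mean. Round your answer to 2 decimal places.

62.17

Midpoints: 10, 30, 50, 70, 90, 110
Σfm = 13×10 + 19×30 + 20×50 + 26×70 + 22×90 + 15×110 = 7150
n = Σf = 115
Mean = 7150 / 115 = 62.1739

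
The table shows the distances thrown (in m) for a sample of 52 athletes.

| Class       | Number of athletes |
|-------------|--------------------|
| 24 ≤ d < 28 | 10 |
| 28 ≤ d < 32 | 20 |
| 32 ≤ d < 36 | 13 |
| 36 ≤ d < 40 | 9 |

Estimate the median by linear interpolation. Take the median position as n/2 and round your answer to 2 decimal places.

31.20

Cumulative frequencies: 10, 30, 43, 52
n = 52; position = n/2 = 26.
This falls in the class 28 ≤ d < 32: L = 28, F = 10, f = 20, h = 4.
Median ≈ 28 + ((26 − 10) / 20) × 4 = 31.2000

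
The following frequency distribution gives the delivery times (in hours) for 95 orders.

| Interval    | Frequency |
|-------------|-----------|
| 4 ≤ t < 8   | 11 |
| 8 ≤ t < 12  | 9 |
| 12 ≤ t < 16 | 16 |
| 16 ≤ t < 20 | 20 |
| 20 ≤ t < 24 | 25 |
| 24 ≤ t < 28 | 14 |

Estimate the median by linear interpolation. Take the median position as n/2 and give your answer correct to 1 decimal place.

18.3

Cumulative frequencies: 11, 20, 36, 56, 81, 95
n = 95; position = n/2 = 47.5.
This falls in the class 16 ≤ t < 20: L = 16, F = 36, f = 20, h = 4.
Median ≈ 16 + ((47.5 − 36) / 20) × 4 = 18.3000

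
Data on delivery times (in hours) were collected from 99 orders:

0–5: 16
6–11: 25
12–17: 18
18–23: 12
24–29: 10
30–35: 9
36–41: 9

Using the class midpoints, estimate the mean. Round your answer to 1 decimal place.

Midpoints: 2.5, 8.5, 14.5, 20.5, 26.5, 32.5, 38.5
Σfm = 16×2.5 + 25×8.5 + 18×14.5 + 12×20.5 + 10×26.5 + 9×32.5 + 9×38.5 = 1663.5
n = Σf = 99
Mean = 1663.5 / 99 = 16.8030

16.8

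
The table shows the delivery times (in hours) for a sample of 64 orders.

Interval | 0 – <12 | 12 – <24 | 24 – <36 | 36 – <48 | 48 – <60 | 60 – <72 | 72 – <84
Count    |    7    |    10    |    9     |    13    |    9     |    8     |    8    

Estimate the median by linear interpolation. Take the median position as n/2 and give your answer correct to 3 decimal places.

41.538

Cumulative frequencies: 7, 17, 26, 39, 48, 56, 64
n = 64; position = n/2 = 32.
This falls in the class 36 – <48: L = 36, F = 26, f = 13, h = 12.
Median ≈ 36 + ((32 − 26) / 13) × 12 = 41.5385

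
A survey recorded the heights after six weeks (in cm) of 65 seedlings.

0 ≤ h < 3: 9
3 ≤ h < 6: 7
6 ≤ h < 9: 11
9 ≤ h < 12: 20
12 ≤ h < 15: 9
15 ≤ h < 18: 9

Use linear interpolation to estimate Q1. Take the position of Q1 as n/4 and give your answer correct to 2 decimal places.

Cumulative frequencies: 9, 16, 27, 47, 56, 65
n = 65; position = n/4 = 16.25.
This falls in the class 6 ≤ h < 9: L = 6, F = 16, f = 11, h = 3.
Lower quartile ≈ 6 + ((16.25 − 16) / 11) × 3 = 6.0682

6.07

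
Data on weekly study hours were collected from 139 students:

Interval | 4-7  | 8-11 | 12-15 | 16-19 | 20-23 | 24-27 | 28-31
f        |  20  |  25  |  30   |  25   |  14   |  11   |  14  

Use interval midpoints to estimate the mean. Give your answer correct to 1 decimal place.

15.7

Midpoints: 5.5, 9.5, 13.5, 17.5, 21.5, 25.5, 29.5
Σfm = 20×5.5 + 25×9.5 + 30×13.5 + 25×17.5 + 14×21.5 + 11×25.5 + 14×29.5 = 2184.5
n = Σf = 139
Mean = 2184.5 / 139 = 15.7158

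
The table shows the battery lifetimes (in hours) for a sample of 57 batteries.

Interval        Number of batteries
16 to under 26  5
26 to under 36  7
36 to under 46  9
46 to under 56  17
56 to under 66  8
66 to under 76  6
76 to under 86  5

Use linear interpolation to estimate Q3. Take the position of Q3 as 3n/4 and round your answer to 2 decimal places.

Cumulative frequencies: 5, 12, 21, 38, 46, 52, 57
n = 57; position = 3n/4 = 42.75.
This falls in the class 56 to under 66: L = 56, F = 38, f = 8, h = 10.
Upper quartile ≈ 56 + ((42.75 − 38) / 8) × 10 = 61.9375

61.94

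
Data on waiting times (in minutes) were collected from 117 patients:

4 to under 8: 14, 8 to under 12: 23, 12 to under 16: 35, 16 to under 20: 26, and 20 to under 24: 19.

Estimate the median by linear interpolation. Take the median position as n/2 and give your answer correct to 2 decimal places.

Cumulative frequencies: 14, 37, 72, 98, 117
n = 117; position = n/2 = 58.5.
This falls in the class 12 to under 16: L = 12, F = 37, f = 35, h = 4.
Median ≈ 12 + ((58.5 − 37) / 35) × 4 = 14.4571

14.46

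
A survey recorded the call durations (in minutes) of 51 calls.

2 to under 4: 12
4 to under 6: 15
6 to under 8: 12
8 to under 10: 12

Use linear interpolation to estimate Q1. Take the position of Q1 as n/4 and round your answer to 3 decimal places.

4.100

Cumulative frequencies: 12, 27, 39, 51
n = 51; position = n/4 = 12.75.
This falls in the class 4 to under 6: L = 4, F = 12, f = 15, h = 2.
Lower quartile ≈ 4 + ((12.75 − 12) / 15) × 2 = 4.1000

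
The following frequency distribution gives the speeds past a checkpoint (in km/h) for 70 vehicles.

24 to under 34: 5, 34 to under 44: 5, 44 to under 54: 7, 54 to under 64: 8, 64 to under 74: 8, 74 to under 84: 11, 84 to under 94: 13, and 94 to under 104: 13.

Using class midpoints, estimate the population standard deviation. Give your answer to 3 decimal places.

21.904

Midpoints: 29, 39, 49, 59, 69, 79, 89, 99
n = 70, Σfm = 5020, mean = 71.7143
Σfm² = 393590
Σf(m − x̄)² = Σfm² − (Σfm)²/n = 393590 − 5020²/70 = 33584.2857
Population variance = 33584.2857 / 70 = 479.7755
Standard deviation = √479.7755 = 21.9038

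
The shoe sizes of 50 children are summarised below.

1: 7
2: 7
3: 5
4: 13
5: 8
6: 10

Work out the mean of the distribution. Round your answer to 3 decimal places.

3.760

Values: 1, 2, 3, 4, 5, 6
Σfx = 7×1 + 7×2 + 5×3 + 13×4 + 8×5 + 10×6 = 188
n = Σf = 50
Mean = 188 / 50 = 3.7600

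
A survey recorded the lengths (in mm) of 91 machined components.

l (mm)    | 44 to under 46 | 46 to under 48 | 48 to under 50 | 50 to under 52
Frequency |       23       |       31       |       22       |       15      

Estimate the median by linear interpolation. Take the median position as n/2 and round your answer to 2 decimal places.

Cumulative frequencies: 23, 54, 76, 91
n = 91; position = n/2 = 45.5.
This falls in the class 46 to under 48: L = 46, F = 23, f = 31, h = 2.
Median ≈ 46 + ((45.5 − 23) / 31) × 2 = 47.4516

47.45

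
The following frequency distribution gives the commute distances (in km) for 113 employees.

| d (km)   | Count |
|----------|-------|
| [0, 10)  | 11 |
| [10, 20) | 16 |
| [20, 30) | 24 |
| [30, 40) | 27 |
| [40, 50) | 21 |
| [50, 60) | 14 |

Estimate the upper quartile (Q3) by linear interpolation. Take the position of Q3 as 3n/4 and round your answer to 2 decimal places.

Cumulative frequencies: 11, 27, 51, 78, 99, 113
n = 113; position = 3n/4 = 84.75.
This falls in the class [40, 50): L = 40, F = 78, f = 21, h = 10.
Upper quartile ≈ 40 + ((84.75 − 78) / 21) × 10 = 43.2143

43.21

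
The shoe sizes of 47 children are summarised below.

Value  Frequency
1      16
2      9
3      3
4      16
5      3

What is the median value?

Cumulative frequencies: 16, 25, 28, 44, 47
n = 47, so the median is the value in position (n+1)/2 = 24.
Position 24 falls at value 2.

2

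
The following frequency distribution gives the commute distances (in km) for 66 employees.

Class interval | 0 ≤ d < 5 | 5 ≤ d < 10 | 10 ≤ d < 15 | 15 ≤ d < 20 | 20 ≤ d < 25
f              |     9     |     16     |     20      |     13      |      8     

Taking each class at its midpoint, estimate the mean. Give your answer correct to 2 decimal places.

12.12

Midpoints: 2.5, 7.5, 12.5, 17.5, 22.5
Σfm = 9×2.5 + 16×7.5 + 20×12.5 + 13×17.5 + 8×22.5 = 800
n = Σf = 66
Mean = 800 / 66 = 12.1212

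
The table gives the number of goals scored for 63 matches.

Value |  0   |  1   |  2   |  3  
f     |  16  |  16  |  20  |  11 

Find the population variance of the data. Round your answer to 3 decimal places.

Values: 0, 1, 2, 3
n = 63, Σfx = 89, mean = 1.4127
Σfx² = 195
Σf(x − x̄)² = Σfx² − (Σfx)²/n = 195 − 89²/63 = 69.2698
Population variance = 69.2698 / 63 = 1.0995

1.100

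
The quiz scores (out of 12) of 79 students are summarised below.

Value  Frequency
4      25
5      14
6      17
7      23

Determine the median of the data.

Cumulative frequencies: 25, 39, 56, 79
n = 79, so the median is the value in position (n+1)/2 = 40.
Position 40 falls at value 6.

6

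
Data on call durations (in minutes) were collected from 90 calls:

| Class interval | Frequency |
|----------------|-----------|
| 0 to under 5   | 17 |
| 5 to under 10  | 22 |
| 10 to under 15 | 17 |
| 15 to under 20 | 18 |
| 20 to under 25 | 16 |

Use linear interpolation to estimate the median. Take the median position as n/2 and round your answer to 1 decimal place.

11.8

Cumulative frequencies: 17, 39, 56, 74, 90
n = 90; position = n/2 = 45.
This falls in the class 10 to under 15: L = 10, F = 39, f = 17, h = 5.
Median ≈ 10 + ((45 − 39) / 17) × 5 = 11.7647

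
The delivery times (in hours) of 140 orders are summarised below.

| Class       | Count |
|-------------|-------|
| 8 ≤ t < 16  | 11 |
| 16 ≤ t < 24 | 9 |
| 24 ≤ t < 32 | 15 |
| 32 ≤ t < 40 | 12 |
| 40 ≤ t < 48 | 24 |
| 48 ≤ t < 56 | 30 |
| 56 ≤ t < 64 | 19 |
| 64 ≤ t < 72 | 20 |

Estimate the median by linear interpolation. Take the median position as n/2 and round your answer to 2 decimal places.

Cumulative frequencies: 11, 20, 35, 47, 71, 101, 120, 140
n = 140; position = n/2 = 70.
This falls in the class 40 ≤ t < 48: L = 40, F = 47, f = 24, h = 8.
Median ≈ 40 + ((70 − 47) / 24) × 8 = 47.6667

47.67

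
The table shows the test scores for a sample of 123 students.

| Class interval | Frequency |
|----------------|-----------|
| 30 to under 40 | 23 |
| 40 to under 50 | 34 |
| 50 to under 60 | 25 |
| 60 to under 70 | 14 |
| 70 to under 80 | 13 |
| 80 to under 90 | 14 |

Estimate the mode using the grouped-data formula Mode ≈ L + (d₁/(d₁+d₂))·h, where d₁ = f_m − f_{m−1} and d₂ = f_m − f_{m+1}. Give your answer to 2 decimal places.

Modal class: 40 to under 50 (highest frequency 34).
d₁ = 34 − 23 = 11, d₂ = 34 − 25 = 9
Mode ≈ 40 + (11/(11+9)) × 10 = 40 + 5.5000 = 45.5000

45.50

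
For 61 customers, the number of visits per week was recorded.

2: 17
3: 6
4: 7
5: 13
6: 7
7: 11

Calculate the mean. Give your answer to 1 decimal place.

4.3

Values: 2, 3, 4, 5, 6, 7
Σfx = 17×2 + 6×3 + 7×4 + 13×5 + 7×6 + 11×7 = 264
n = Σf = 61
Mean = 264 / 61 = 4.3279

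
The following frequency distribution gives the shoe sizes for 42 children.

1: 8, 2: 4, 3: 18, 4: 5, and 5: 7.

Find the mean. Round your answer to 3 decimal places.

Values: 1, 2, 3, 4, 5
Σfx = 8×1 + 4×2 + 18×3 + 5×4 + 7×5 = 125
n = Σf = 42
Mean = 125 / 42 = 2.9762

2.976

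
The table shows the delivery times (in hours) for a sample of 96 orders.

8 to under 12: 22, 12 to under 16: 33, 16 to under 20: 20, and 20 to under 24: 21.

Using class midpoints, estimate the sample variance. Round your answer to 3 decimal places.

Midpoints: 10, 14, 18, 22
n = 96, Σfm = 1504, mean = 15.6667
Σfm² = 25312
Σf(m − x̄)² = Σfm² − (Σfm)²/n = 25312 − 1504²/96 = 1749.3333
Sample variance = 1749.3333 / 95 = 18.4140

18.414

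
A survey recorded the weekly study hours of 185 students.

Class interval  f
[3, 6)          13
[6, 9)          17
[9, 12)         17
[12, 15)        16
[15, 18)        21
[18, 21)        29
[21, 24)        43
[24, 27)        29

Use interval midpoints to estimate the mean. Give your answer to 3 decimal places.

17.295

Midpoints: 4.5, 7.5, 10.5, 13.5, 16.5, 19.5, 22.5, 25.5
Σfm = 13×4.5 + 17×7.5 + 17×10.5 + 16×13.5 + 21×16.5 + 29×19.5 + 43×22.5 + 29×25.5 = 3199.5
n = Σf = 185
Mean = 3199.5 / 185 = 17.2946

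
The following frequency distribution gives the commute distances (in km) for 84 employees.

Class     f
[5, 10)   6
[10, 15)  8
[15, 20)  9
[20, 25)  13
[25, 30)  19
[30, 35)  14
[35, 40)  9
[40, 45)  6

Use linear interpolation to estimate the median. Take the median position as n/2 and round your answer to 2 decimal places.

26.58

Cumulative frequencies: 6, 14, 23, 36, 55, 69, 78, 84
n = 84; position = n/2 = 42.
This falls in the class [25, 30): L = 25, F = 36, f = 19, h = 5.
Median ≈ 25 + ((42 − 36) / 19) × 5 = 26.5789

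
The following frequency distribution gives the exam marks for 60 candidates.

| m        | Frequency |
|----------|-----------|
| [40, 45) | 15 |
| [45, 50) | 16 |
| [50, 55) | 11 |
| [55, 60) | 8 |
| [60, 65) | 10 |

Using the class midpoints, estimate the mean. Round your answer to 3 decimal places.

Midpoints: 42.5, 47.5, 52.5, 57.5, 62.5
Σfm = 15×42.5 + 16×47.5 + 11×52.5 + 8×57.5 + 10×62.5 = 3060
n = Σf = 60
Mean = 3060 / 60 = 51.0000

51.000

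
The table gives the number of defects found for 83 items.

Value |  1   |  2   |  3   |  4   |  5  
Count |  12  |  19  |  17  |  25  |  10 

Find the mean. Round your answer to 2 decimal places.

Values: 1, 2, 3, 4, 5
Σfx = 12×1 + 19×2 + 17×3 + 25×4 + 10×5 = 251
n = Σf = 83
Mean = 251 / 83 = 3.0241

3.02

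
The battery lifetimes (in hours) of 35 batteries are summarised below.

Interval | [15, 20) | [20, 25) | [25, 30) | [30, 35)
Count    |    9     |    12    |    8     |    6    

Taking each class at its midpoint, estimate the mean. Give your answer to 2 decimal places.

Midpoints: 17.5, 22.5, 27.5, 32.5
Σfm = 9×17.5 + 12×22.5 + 8×27.5 + 6×32.5 = 842.5
n = Σf = 35
Mean = 842.5 / 35 = 24.0714

24.07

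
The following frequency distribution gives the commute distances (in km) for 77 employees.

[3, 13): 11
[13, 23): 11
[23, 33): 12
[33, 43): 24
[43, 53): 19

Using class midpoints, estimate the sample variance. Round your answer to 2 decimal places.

Midpoints: 8, 18, 28, 38, 48
n = 77, Σfm = 2446, mean = 31.7662
Σfm² = 92108
Σf(m − x̄)² = Σfm² − (Σfm)²/n = 92108 − 2446²/77 = 14407.7922
Sample variance = 14407.7922 / 76 = 189.5762

189.58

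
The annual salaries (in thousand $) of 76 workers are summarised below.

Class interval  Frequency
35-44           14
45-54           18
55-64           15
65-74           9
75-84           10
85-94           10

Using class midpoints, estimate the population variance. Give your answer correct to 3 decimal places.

277.337

Midpoints: 39.5, 49.5, 59.5, 69.5, 79.5, 89.5
n = 76, Σfm = 4652, mean = 61.2105
Σfm² = 305829
Σf(m − x̄)² = Σfm² − (Σfm)²/n = 305829 − 4652²/76 = 21077.6316
Population variance = 21077.6316 / 76 = 277.3373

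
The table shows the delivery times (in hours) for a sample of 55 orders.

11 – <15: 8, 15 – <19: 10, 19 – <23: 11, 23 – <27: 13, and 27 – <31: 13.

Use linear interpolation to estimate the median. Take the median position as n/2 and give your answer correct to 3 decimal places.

22.455

Cumulative frequencies: 8, 18, 29, 42, 55
n = 55; position = n/2 = 27.5.
This falls in the class 19 – <23: L = 19, F = 18, f = 11, h = 4.
Median ≈ 19 + ((27.5 − 18) / 11) × 4 = 22.4545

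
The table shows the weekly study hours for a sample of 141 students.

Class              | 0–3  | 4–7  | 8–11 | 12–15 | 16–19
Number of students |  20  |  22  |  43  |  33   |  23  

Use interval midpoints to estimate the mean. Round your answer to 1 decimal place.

10.0

Midpoints: 1.5, 5.5, 9.5, 13.5, 17.5
Σfm = 20×1.5 + 22×5.5 + 43×9.5 + 33×13.5 + 23×17.5 = 1407.5
n = Σf = 141
Mean = 1407.5 / 141 = 9.9823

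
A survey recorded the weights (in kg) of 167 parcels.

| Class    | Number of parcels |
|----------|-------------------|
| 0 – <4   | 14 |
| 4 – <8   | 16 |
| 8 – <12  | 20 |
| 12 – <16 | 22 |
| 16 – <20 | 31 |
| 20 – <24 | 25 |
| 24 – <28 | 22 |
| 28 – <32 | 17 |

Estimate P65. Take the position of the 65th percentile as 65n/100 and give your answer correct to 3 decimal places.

20.888

Cumulative frequencies: 14, 30, 50, 72, 103, 128, 150, 167
n = 167; position = 65n/100 = 108.55.
This falls in the class 20 – <24: L = 20, F = 103, f = 25, h = 4.
65th percentile ≈ 20 + ((108.55 − 103) / 25) × 4 = 20.8880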